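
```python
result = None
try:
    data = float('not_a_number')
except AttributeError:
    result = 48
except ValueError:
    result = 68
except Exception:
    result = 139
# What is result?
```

Step-by-step execution trace:
1. `data = float('not_a_number')` raises ValueError.
2. `except AttributeError` does not match ValueError; skipped.
3. `except ValueError` matches → result = 68.
4. Remaining except clauses are skipped.
Result: 68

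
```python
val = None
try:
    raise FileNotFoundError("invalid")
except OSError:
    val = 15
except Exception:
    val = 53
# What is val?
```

Step-by-step execution trace:
1. `raise FileNotFoundError(...)` raises FileNotFoundError.
2. `except OSError` matches (FileNotFoundError is a subclass of OSError) → val = 15.
3. `except Exception` is not reached.
Result: 15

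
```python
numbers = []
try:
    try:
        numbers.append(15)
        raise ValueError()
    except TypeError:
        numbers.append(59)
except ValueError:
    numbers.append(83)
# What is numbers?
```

Step-by-step execution trace:
1. Inner try: `numbers.append(15)` → numbers = [15].
2. `raise ValueError()` raises ValueError.
3. Inner `except TypeError` does not match ValueError; exception propagates to outer try.
4. Outer `except ValueError` matches → `numbers.append(83)` → numbers = [15, 83].
Result: [15, 83]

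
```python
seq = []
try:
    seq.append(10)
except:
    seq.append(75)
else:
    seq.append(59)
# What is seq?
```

Step-by-step execution trace:
1. try: `seq.append(10)` → seq = [10]. No exception raised.
2. `except` is skipped.
3. `else` runs (try completed without exception): `seq.append(59)` → seq = [10, 59].
Result: [10, 59]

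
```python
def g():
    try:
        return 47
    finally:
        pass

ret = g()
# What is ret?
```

Step-by-step execution trace:
1. `g()` enters try: `return 47` sets pending return value 47.
2. Before returning, `finally: pass` runs (no effect).
3. g() returns 47 → ret = 47.
Result: 47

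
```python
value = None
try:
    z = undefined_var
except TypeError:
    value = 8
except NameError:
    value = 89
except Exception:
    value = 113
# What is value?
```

Step-by-step execution trace:
1. `z = undefined_var` raises NameError.
2. `except TypeError` does not match NameError; skipped.
3. `except NameError` matches → value = 89.
4. Remaining except clauses are skipped.
Result: 89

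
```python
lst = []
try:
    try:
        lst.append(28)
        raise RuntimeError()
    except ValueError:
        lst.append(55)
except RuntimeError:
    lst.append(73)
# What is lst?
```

Step-by-step execution trace:
1. Inner try: `lst.append(28)` → lst = [28].
2. `raise RuntimeError()` raises RuntimeError.
3. Inner `except ValueError` does not match RuntimeError; exception propagates to outer try.
4. Outer `except RuntimeError` matches → `lst.append(73)` → lst = [28, 73].
Result: [28, 73]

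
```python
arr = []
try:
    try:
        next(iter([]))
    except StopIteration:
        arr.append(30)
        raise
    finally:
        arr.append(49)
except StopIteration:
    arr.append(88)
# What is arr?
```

Step-by-step execution trace:
1. Inner try: `next(iter([]))` raises StopIteration.
2. Inner `except StopIteration` matches → `arr.append(30)` → arr = [30].
3. bare `raise` re-raises StopIteration.
4. Inner `finally` runs during unwinding: `arr.append(49)` → arr = [30, 49].
5. Outer `except StopIteration` matches → `arr.append(88)` → arr = [30, 49, 88].
Result: [30, 49, 88]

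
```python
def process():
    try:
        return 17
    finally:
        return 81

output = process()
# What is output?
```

Step-by-step execution trace:
1. `process()` enters try: `return 17` sets pending return value 17.
2. Before returning, `finally: return 81` runs and overrides the pending return.
3. process() returns 81 → output = 81.
Result: 81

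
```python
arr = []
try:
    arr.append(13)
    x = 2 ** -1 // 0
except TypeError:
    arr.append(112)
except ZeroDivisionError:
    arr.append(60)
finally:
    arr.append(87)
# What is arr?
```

Step-by-step execution trace:
1. try: `arr.append(13)` → arr = [13].
2. `x = 2 ** -1 // 0` raises ZeroDivisionError.
3. `except TypeError` does not match ZeroDivisionError; skipped.
4. `except ZeroDivisionError` matches → `arr.append(60)` → arr = [13, 60].
5. finally always runs: `arr.append(87)` → arr = [13, 60, 87].
Result: [13, 60, 87]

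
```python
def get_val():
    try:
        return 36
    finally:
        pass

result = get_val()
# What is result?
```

Step-by-step execution trace:
1. `get_val()` enters try: `return 36` sets pending return value 36.
2. Before returning, `finally: pass` runs (no effect).
3. get_val() returns 36 → result = 36.
Result: 36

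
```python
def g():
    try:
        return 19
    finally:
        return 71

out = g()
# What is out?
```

Step-by-step execution trace:
1. `g()` enters try: `return 19` sets pending return value 19.
2. Before returning, `finally: return 71` runs and overrides the pending return.
3. g() returns 71 → out = 71.
Result: 71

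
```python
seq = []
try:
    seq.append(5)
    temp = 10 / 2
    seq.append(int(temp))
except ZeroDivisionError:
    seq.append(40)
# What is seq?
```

Step-by-step execution trace:
1. try: `seq.append(5)` → seq = [5].
2. `temp = 10 / 2` → temp = 5.0. No exception raised.
3. `seq.append(int(temp))` → seq = [5, 5].
4. `except ZeroDivisionError` is skipped (no exception was raised).
Result: [5, 5]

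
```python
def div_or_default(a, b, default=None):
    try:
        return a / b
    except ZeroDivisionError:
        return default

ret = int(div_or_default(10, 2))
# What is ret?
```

Step-by-step execution trace:
1. `div_or_default(10, 2)` enters try: `return 10 / 2` → returns 5.0. No exception raised.
2. `except ZeroDivisionError` is skipped.
3. `int(5.0)` → 5 → ret = 5.
Result: 5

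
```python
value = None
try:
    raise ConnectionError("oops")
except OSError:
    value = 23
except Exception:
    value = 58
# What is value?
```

Step-by-step execution trace:
1. `raise ConnectionError(...)` raises ConnectionError.
2. `except OSError` matches (ConnectionError is a subclass of OSError) → value = 23.
3. `except Exception` is not reached.
Result: 23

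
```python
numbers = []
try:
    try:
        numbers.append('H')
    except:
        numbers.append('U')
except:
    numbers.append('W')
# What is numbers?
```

Step-by-step execution trace:
1. Inner try: `numbers.append('H')` → numbers = ['H']. No exception raised.
2. Inner `except` is skipped.
3. Inner try completes normally; outer `except` is skipped.
Result: ['H']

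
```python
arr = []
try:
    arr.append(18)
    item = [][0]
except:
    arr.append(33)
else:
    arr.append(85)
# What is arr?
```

Step-by-step execution trace:
1. try: `arr.append(18)` → arr = [18].
2. `item = [][0]` raises IndexError.
3. bare `except` matches → `arr.append(33)` → arr = [18, 33].
4. `else` is skipped (an exception was raised).
Result: [18, 33]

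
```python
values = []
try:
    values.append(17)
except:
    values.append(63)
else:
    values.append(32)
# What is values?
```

Step-by-step execution trace:
1. try: `values.append(17)` → values = [17]. No exception raised.
2. `except` is skipped.
3. `else` runs (try completed without exception): `values.append(32)` → values = [17, 32].
Result: [17, 32]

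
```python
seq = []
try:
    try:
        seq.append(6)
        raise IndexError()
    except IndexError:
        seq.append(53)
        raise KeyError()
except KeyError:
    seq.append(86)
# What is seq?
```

Step-by-step execution trace:
1. Inner try: `seq.append(6)` → seq = [6].
2. `raise IndexError()` raises IndexError.
3. Inner `except IndexError` matches → `seq.append(53)` → seq = [6, 53].
4. `raise KeyError()` raises KeyError; propagates to outer try.
5. Outer `except KeyError` matches → `seq.append(86)` → seq = [6, 53, 86].
Result: [6, 53, 86]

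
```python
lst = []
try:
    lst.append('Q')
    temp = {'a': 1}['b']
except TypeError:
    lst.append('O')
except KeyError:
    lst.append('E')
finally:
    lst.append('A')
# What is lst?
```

Step-by-step execution trace:
1. try: `lst.append('Q')` → lst = ['Q'].
2. `temp = {'a': 1}['b']` raises KeyError.
3. `except TypeError` does not match KeyError; skipped.
4. `except KeyError` matches → `lst.append('E')` → lst = ['Q', 'E'].
5. finally always runs: `lst.append('A')` → lst = ['Q', 'E', 'A'].
Result: ['Q', 'E', 'A']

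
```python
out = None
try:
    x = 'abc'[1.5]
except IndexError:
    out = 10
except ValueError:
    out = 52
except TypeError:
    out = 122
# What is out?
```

Step-by-step execution trace:
1. `x = 'abc'[1.5]` raises TypeError.
2. `except IndexError` does not match TypeError; skipped.
3. `except ValueError` does not match TypeError; skipped.
4. `except TypeError` matches → out = 122.
Result: 122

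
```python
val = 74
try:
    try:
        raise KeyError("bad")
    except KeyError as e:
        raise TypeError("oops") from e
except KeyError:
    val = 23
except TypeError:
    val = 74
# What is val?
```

Step-by-step execution trace:
1. Inner try raises KeyError; inner `except KeyError as e` catches it.
2. `raise TypeError(...) from e` raises TypeError (KeyError is attached as __cause__, but only TypeError is active).
3. Outer `except KeyError` does not match TypeError; skipped.
4. Outer `except TypeError` matches → val = 74.
Result: 74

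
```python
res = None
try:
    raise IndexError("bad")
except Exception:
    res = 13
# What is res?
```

Step-by-step execution trace:
1. `raise IndexError(...)` raises IndexError.
2. `except Exception` matches (IndexError is a subclass of Exception) → res = 13.
Result: 13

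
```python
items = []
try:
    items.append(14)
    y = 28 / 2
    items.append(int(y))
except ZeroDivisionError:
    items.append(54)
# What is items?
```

Step-by-step execution trace:
1. try: `items.append(14)` → items = [14].
2. `y = 28 / 2` → y = 14.0. No exception raised.
3. `items.append(int(y))` → items = [14, 14].
4. `except ZeroDivisionError` is skipped (no exception was raised).
Result: [14, 14]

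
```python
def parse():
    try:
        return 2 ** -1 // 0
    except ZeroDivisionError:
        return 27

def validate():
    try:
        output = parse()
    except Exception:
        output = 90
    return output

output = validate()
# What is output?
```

Step-by-step execution trace:
1. `validate()` calls `parse()`.
2. In parse: `2 ** -1 // 0` raises ZeroDivisionError; `except ZeroDivisionError` catches it → returns 27.
3. In validate: `output = parse()` → output = 27. No exception reaches validate.
4. `except Exception` is skipped; validate returns 27.
5. output = 27.
Result: 27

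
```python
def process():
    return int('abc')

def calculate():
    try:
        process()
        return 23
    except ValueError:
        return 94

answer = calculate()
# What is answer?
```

Step-by-step execution trace:
1. `calculate()` calls `process()`.
2. `process()` evaluates `int('abc')`, which raises ValueError; it propagates to the caller.
3. `return 23` is not reached.
4. `except ValueError` in calculate matches → returns 94.
5. answer = 94.
Result: 94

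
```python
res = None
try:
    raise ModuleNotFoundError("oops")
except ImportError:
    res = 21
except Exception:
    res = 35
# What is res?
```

Step-by-step execution trace:
1. `raise ModuleNotFoundError(...)` raises ModuleNotFoundError.
2. `except ImportError` matches (ModuleNotFoundError is a subclass of ImportError) → res = 21.
3. `except Exception` is not reached.
Result: 21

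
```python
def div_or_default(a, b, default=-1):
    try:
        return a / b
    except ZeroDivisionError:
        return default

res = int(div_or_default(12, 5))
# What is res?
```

Step-by-step execution trace:
1. `div_or_default(12, 5)` enters try: `return 12 / 5` → returns 2.4. No exception raised.
2. `except ZeroDivisionError` is skipped.
3. `int(2.4)` → 2 → res = 2.
Result: 2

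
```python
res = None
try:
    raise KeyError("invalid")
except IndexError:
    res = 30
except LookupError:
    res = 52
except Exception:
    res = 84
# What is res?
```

Step-by-step execution trace:
1. `raise KeyError(...)` raises KeyError.
2. `except IndexError` does not match (KeyError is not a subclass of IndexError); skipped.
3. `except LookupError` matches (KeyError is a subclass of LookupError) → res = 52.
4. `except Exception` is not reached.
Result: 52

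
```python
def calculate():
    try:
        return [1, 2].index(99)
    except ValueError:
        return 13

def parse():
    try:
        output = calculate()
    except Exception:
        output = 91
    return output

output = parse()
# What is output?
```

Step-by-step execution trace:
1. `parse()` calls `calculate()`.
2. In calculate: `[1, 2].index(99)` raises ValueError; `except ValueError` catches it → returns 13.
3. In parse: `output = calculate()` → output = 13. No exception reaches parse.
4. `except Exception` is skipped; parse returns 13.
5. output = 13.
Result: 13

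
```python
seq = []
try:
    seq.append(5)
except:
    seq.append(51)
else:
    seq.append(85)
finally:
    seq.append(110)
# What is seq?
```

Step-by-step execution trace:
1. try: `seq.append(5)` → seq = [5]. No exception raised.
2. `except` is skipped.
3. `else` runs: `seq.append(85)` → seq = [5, 85].
4. `finally` always runs: `seq.append(110)` → seq = [5, 85, 110].
Result: [5, 85, 110]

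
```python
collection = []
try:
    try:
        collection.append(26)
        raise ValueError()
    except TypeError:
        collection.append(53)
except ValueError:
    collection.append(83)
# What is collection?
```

Step-by-step execution trace:
1. Inner try: `collection.append(26)` → collection = [26].
2. `raise ValueError()` raises ValueError.
3. Inner `except TypeError` does not match ValueError; exception propagates to outer try.
4. Outer `except ValueError` matches → `collection.append(83)` → collection = [26, 83].
Result: [26, 83]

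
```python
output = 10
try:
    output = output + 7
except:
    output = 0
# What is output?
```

Step-by-step execution trace:
1. output starts at 10.
2. try: `output = output + 7` → output = 17. No exception raised.
3. `except` is skipped.
Result: 17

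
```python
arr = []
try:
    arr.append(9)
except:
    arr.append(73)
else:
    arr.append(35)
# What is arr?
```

Step-by-step execution trace:
1. try: `arr.append(9)` → arr = [9]. No exception raised.
2. `except` is skipped.
3. `else` runs (try completed without exception): `arr.append(35)` → arr = [9, 35].
Result: [9, 35]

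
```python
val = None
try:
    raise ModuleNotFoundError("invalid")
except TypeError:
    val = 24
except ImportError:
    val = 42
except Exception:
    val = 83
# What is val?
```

Step-by-step execution trace:
1. `raise ModuleNotFoundError(...)` raises ModuleNotFoundError.
2. `except TypeError` does not match (ModuleNotFoundError is not a subclass of TypeError); skipped.
3. `except ImportError` matches (ModuleNotFoundError is a subclass of ImportError) → val = 42.
4. `except Exception` is not reached.
Result: 42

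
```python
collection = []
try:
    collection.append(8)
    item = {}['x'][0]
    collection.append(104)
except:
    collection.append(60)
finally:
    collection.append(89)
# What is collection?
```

Step-by-step execution trace:
1. try: `collection.append(8)` → collection = [8].
2. `item = {}['x'][0]` raises KeyError; `collection.append(104)` is not reached.
3. bare `except` matches → `collection.append(60)` → collection = [8, 60].
4. finally always runs: `collection.append(89)` → collection = [8, 60, 89].
Result: [8, 60, 89]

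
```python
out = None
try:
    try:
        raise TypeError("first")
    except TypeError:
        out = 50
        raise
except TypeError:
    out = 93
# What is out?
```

Step-by-step execution trace:
1. Inner try: `raise TypeError("first")` raises TypeError.
2. Inner `except TypeError` matches → out = 50.
3. bare `raise` re-raises the same TypeError.
4. Outer `except TypeError` matches → out = 93.
Result: 93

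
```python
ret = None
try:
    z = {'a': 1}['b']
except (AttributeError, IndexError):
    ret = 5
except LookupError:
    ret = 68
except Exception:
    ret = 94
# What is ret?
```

Step-by-step execution trace:
1. `z = {'a': 1}['b']` raises KeyError.
2. `except (AttributeError, IndexError)` does not match KeyError; skipped.
3. `except LookupError` matches (KeyError is a subclass of LookupError) → ret = 68.
4. `except Exception` is not reached.
Result: 68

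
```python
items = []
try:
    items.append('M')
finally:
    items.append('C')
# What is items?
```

Step-by-step execution trace:
1. try: `items.append('M')` → items = ['M'].
2. The try body completes without raising.
3. finally always runs: `items.append('C')` → items = ['M', 'C'].
Result: ['M', 'C']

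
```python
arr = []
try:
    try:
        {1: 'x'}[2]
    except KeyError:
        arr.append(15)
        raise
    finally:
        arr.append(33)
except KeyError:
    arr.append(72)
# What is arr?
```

Step-by-step execution trace:
1. Inner try: `{1: 'x'}[2]` raises KeyError.
2. Inner `except KeyError` matches → `arr.append(15)` → arr = [15].
3. bare `raise` re-raises KeyError.
4. Inner `finally` runs during unwinding: `arr.append(33)` → arr = [15, 33].
5. Outer `except KeyError` matches → `arr.append(72)` → arr = [15, 33, 72].
Result: [15, 33, 72]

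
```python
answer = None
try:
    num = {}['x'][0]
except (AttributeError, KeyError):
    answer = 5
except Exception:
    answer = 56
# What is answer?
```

Step-by-step execution trace:
1. `num = {}['x'][0]` raises KeyError.
2. `except (AttributeError, KeyError)` matches (KeyError is in the tuple) → answer = 5.
3. `except Exception` is not reached.
Result: 5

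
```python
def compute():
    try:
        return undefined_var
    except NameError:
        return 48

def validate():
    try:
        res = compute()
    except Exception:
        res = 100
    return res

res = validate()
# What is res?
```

Step-by-step execution trace:
1. `validate()` calls `compute()`.
2. In compute: `undefined_var` raises NameError; `except NameError` catches it → returns 48.
3. In validate: `res = compute()` → res = 48. No exception reaches validate.
4. `except Exception` is skipped; validate returns 48.
5. res = 48.
Result: 48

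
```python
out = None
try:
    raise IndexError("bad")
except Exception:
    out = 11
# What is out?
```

Step-by-step execution trace:
1. `raise IndexError(...)` raises IndexError.
2. `except Exception` matches (IndexError is a subclass of Exception) → out = 11.
Result: 11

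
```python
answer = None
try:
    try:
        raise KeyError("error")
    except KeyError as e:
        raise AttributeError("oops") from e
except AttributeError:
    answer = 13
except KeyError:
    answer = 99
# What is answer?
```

Step-by-step execution trace:
1. Inner try raises KeyError; inner `except KeyError as e` catches it.
2. `raise AttributeError(...) from e` raises AttributeError (KeyError is attached as __cause__, but only AttributeError is active).
3. Outer `except AttributeError` matches → answer = 13.
4. `except KeyError` is not reached.
Result: 13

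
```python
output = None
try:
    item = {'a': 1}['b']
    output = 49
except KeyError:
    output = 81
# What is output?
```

Step-by-step execution trace:
1. `item = {'a': 1}['b']` raises KeyError.
2. `output = 49` is not reached.
3. `except KeyError` matches → output = 81.
Result: 81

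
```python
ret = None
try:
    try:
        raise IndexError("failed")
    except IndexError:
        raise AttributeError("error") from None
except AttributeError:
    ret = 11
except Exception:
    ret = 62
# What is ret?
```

Step-by-step execution trace:
1. Inner try raises IndexError; inner `except IndexError` catches it.
2. `raise AttributeError(...) from None` raises AttributeError (from None suppresses __context__, but the active exception is still AttributeError).
3. Outer `except AttributeError` matches → ret = 11.
4. `except Exception` is not reached.
Result: 11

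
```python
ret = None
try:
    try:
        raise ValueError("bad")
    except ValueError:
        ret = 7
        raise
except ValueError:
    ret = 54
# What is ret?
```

Step-by-step execution trace:
1. Inner try: `raise ValueError("bad")` raises ValueError.
2. Inner `except ValueError` matches → ret = 7.
3. bare `raise` re-raises the same ValueError.
4. Outer `except ValueError` matches → ret = 54.
Result: 54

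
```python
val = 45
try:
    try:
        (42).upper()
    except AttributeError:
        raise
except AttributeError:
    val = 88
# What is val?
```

Step-by-step execution trace:
1. Inner try: `(42).upper()` raises AttributeError.
2. Inner `except AttributeError` matches; bare `raise` re-raises the same AttributeError.
3. Outer `except AttributeError` matches → val = 88.
Result: 88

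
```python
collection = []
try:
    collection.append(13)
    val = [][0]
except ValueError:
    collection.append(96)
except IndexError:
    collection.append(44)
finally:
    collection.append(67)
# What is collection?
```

Step-by-step execution trace:
1. try: `collection.append(13)` → collection = [13].
2. `val = [][0]` raises IndexError.
3. `except ValueError` does not match IndexError; skipped.
4. `except IndexError` matches → `collection.append(44)` → collection = [13, 44].
5. finally always runs: `collection.append(67)` → collection = [13, 44, 67].
Result: [13, 44, 67]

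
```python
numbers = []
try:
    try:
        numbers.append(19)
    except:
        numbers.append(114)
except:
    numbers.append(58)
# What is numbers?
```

Step-by-step execution trace:
1. Inner try: `numbers.append(19)` → numbers = [19]. No exception raised.
2. Inner `except` is skipped.
3. Inner try completes normally; outer `except` is skipped.
Result: [19]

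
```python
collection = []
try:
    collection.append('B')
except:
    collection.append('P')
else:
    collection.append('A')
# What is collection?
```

Step-by-step execution trace:
1. try: `collection.append('B')` → collection = ['B']. No exception raised.
2. `except` is skipped.
3. `else` runs (try completed without exception): `collection.append('A')` → collection = ['B', 'A'].
Result: ['B', 'A']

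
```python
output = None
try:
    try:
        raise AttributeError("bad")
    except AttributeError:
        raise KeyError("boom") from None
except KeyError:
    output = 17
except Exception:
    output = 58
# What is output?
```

Step-by-step execution trace:
1. Inner try raises AttributeError; inner `except AttributeError` catches it.
2. `raise KeyError(...) from None` raises KeyError (from None suppresses __context__, but the active exception is still KeyError).
3. Outer `except KeyError` matches → output = 17.
4. `except Exception` is not reached.
Result: 17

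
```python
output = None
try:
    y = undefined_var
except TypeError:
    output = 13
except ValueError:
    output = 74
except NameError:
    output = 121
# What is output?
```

Step-by-step execution trace:
1. `y = undefined_var` raises NameError.
2. `except TypeError` does not match NameError; skipped.
3. `except ValueError` does not match NameError; skipped.
4. `except NameError` matches → output = 121.
Result: 121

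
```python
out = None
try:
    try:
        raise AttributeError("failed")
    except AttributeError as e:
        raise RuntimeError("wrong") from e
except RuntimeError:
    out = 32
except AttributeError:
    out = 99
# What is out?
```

Step-by-step execution trace:
1. Inner try raises AttributeError; inner `except AttributeError as e` catches it.
2. `raise RuntimeError(...) from e` raises RuntimeError (AttributeError is attached as __cause__, but only RuntimeError is active).
3. Outer `except RuntimeError` matches → out = 32.
4. `except AttributeError` is not reached.
Result: 32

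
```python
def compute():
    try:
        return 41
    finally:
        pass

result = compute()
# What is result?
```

Step-by-step execution trace:
1. `compute()` enters try: `return 41` sets pending return value 41.
2. Before returning, `finally: pass` runs (no effect).
3. compute() returns 41 → result = 41.
Result: 41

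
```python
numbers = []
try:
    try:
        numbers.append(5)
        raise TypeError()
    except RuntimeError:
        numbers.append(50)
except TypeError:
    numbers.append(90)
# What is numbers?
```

Step-by-step execution trace:
1. Inner try: `numbers.append(5)` → numbers = [5].
2. `raise TypeError()` raises TypeError.
3. Inner `except RuntimeError` does not match TypeError; exception propagates to outer try.
4. Outer `except TypeError` matches → `numbers.append(90)` → numbers = [5, 90].
Result: [5, 90]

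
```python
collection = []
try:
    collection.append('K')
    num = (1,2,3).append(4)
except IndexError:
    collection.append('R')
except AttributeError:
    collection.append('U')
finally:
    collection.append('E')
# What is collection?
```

Step-by-step execution trace:
1. try: `collection.append('K')` → collection = ['K'].
2. `num = (1,2,3).append(4)` raises AttributeError.
3. `except IndexError` does not match AttributeError; skipped.
4. `except AttributeError` matches → `collection.append('U')` → collection = ['K', 'U'].
5. finally always runs: `collection.append('E')` → collection = ['K', 'U', 'E'].
Result: ['K', 'U', 'E']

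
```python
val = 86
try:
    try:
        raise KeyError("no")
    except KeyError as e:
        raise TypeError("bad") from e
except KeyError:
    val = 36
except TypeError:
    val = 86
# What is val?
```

Step-by-step execution trace:
1. Inner try raises KeyError; inner `except KeyError as e` catches it.
2. `raise TypeError(...) from e` raises TypeError (KeyError is attached as __cause__, but only TypeError is active).
3. Outer `except KeyError` does not match TypeError; skipped.
4. Outer `except TypeError` matches → val = 86.
Result: 86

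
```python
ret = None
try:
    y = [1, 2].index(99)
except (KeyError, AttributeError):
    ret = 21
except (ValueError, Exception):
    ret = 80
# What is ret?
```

Step-by-step execution trace:
1. `y = [1, 2].index(99)` raises ValueError.
2. `except (KeyError, AttributeError)` does not match ValueError; skipped.
3. `except (ValueError, Exception)` matches (ValueError is in the tuple) → ret = 80.
Result: 80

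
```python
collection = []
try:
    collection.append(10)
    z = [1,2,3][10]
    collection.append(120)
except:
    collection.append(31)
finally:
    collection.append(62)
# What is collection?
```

Step-by-step execution trace:
1. try: `collection.append(10)` → collection = [10].
2. `z = [1,2,3][10]` raises IndexError; `collection.append(120)` is not reached.
3. bare `except` matches → `collection.append(31)` → collection = [10, 31].
4. finally always runs: `collection.append(62)` → collection = [10, 31, 62].
Result: [10, 31, 62]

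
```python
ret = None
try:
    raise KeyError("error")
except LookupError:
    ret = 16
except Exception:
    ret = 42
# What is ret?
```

Step-by-step execution trace:
1. `raise KeyError(...)` raises KeyError.
2. `except LookupError` matches (KeyError is a subclass of LookupError) → ret = 16.
3. `except Exception` is not reached.
Result: 16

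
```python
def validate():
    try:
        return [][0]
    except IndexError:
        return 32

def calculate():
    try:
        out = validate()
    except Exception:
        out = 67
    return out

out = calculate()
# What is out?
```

Step-by-step execution trace:
1. `calculate()` calls `validate()`.
2. In validate: `[][0]` raises IndexError; `except IndexError` catches it → returns 32.
3. In calculate: `out = validate()` → out = 32. No exception reaches calculate.
4. `except Exception` is skipped; calculate returns 32.
5. out = 32.
Result: 32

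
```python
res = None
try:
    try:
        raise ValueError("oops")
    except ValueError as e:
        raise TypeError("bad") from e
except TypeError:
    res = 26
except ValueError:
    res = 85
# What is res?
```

Step-by-step execution trace:
1. Inner try raises ValueError; inner `except ValueError as e` catches it.
2. `raise TypeError(...) from e` raises TypeError (ValueError is attached as __cause__, but only TypeError is active).
3. Outer `except TypeError` matches → res = 26.
4. `except ValueError` is not reached.
Result: 26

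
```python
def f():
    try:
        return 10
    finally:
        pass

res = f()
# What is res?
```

Step-by-step execution trace:
1. `f()` enters try: `return 10` sets pending return value 10.
2. Before returning, `finally: pass` runs (no effect).
3. f() returns 10 → res = 10.
Result: 10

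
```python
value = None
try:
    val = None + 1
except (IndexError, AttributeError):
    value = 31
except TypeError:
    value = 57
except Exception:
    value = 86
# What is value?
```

Step-by-step execution trace:
1. `val = None + 1` raises TypeError.
2. `except (IndexError, AttributeError)` does not match TypeError; skipped.
3. `except TypeError` matches (exact type match) → value = 57.
4. `except Exception` is not reached.
Result: 57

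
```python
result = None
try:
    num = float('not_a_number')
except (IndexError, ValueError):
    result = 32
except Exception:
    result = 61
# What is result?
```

Step-by-step execution trace:
1. `num = float('not_a_number')` raises ValueError.
2. `except (IndexError, ValueError)` matches (ValueError is in the tuple) → result = 32.
3. `except Exception` is not reached.
Result: 32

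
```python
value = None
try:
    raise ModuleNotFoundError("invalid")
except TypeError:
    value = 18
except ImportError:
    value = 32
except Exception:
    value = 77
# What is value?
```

Step-by-step execution trace:
1. `raise ModuleNotFoundError(...)` raises ModuleNotFoundError.
2. `except TypeError` does not match (ModuleNotFoundError is not a subclass of TypeError); skipped.
3. `except ImportError` matches (ModuleNotFoundError is a subclass of ImportError) → value = 32.
4. `except Exception` is not reached.
Result: 32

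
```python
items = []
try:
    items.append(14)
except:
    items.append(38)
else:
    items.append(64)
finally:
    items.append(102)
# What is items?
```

Step-by-step execution trace:
1. try: `items.append(14)` → items = [14]. No exception raised.
2. `except` is skipped.
3. `else` runs: `items.append(64)` → items = [14, 64].
4. `finally` always runs: `items.append(102)` → items = [14, 64, 102].
Result: [14, 64, 102]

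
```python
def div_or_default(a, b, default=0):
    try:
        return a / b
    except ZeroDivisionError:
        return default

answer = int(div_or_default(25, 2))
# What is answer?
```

Step-by-step execution trace:
1. `div_or_default(25, 2)` enters try: `return 25 / 2` → returns 12.5. No exception raised.
2. `except ZeroDivisionError` is skipped.
3. `int(12.5)` → 12 → answer = 12.
Result: 12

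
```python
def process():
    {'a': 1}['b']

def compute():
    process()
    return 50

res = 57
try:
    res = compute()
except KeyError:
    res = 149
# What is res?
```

Step-by-step execution trace:
1. res starts at 57.
2. try: `compute()` calls `process()`.
3. `process()` evaluates `{'a': 1}['b']`, which raises KeyError; it propagates through compute (uncaught).
4. `return 50` in compute is not reached; the assignment to res does not complete.
5. `except KeyError` matches → res = 149.
Result: 149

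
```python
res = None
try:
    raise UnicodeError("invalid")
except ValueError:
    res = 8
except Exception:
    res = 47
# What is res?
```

Step-by-step execution trace:
1. `raise UnicodeError(...)` raises UnicodeError.
2. `except ValueError` matches (UnicodeError is a subclass of ValueError) → res = 8.
3. `except Exception` is not reached.
Result: 8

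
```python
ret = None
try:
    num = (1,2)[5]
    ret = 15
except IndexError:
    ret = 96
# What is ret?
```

Step-by-step execution trace:
1. `num = (1,2)[5]` raises IndexError.
2. `ret = 15` is not reached.
3. `except IndexError` matches → ret = 96.
Result: 96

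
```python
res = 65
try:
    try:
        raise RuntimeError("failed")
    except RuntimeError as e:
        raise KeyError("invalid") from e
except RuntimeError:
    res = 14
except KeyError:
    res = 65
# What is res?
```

Step-by-step execution trace:
1. Inner try raises RuntimeError; inner `except RuntimeError as e` catches it.
2. `raise KeyError(...) from e` raises KeyError (RuntimeError is attached as __cause__, but only KeyError is active).
3. Outer `except RuntimeError` does not match KeyError; skipped.
4. Outer `except KeyError` matches → res = 65.
Result: 65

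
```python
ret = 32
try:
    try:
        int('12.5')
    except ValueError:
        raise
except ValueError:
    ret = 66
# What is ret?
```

Step-by-step execution trace:
1. Inner try: `int('12.5')` raises ValueError.
2. Inner `except ValueError` matches; bare `raise` re-raises the same ValueError.
3. Outer `except ValueError` matches → ret = 66.
Result: 66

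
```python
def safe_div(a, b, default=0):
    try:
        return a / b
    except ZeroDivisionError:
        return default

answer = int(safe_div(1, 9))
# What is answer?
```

Step-by-step execution trace:
1. `safe_div(1, 9)` enters try: `return 1 / 9` → returns 0.1111111111111111. No exception raised.
2. `except ZeroDivisionError` is skipped.
3. `int(0.1111111111111111)` → 0 → answer = 0.
Result: 0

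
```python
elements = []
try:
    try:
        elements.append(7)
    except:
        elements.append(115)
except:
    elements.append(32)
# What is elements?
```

Step-by-step execution trace:
1. Inner try: `elements.append(7)` → elements = [7]. No exception raised.
2. Inner `except` is skipped.
3. Inner try completes normally; outer `except` is skipped.
Result: [7]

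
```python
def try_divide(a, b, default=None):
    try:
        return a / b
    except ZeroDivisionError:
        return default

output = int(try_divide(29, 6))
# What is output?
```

Step-by-step execution trace:
1. `try_divide(29, 6)` enters try: `return 29 / 6` → returns 4.833333333333333. No exception raised.
2. `except ZeroDivisionError` is skipped.
3. `int(4.833333333333333)` → 4 → output = 4.
Result: 4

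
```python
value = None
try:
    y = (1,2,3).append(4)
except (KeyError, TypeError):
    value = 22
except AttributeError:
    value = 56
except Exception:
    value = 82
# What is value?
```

Step-by-step execution trace:
1. `y = (1,2,3).append(4)` raises AttributeError.
2. `except (KeyError, TypeError)` does not match AttributeError; skipped.
3. `except AttributeError` matches (exact type match) → value = 56.
4. `except Exception` is not reached.
Result: 56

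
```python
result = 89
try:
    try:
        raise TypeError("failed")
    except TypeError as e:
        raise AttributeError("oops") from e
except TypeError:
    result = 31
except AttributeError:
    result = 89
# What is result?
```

Step-by-step execution trace:
1. Inner try raises TypeError; inner `except TypeError as e` catches it.
2. `raise AttributeError(...) from e` raises AttributeError (TypeError is attached as __cause__, but only AttributeError is active).
3. Outer `except TypeError` does not match AttributeError; skipped.
4. Outer `except AttributeError` matches → result = 89.
Result: 89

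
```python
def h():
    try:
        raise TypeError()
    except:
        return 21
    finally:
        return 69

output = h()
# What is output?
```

Step-by-step execution trace:
1. `h()` enters try: `raise TypeError()` raises TypeError.
2. bare `except` matches → `return 21` sets pending return value 21.
3. Before returning, `finally: return 69` runs and overrides the pending return.
4. h() returns 69 → output = 69.
Result: 69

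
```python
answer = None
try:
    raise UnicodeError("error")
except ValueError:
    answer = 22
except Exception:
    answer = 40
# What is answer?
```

Step-by-step execution trace:
1. `raise UnicodeError(...)` raises UnicodeError.
2. `except ValueError` matches (UnicodeError is a subclass of ValueError) → answer = 22.
3. `except Exception` is not reached.
Result: 22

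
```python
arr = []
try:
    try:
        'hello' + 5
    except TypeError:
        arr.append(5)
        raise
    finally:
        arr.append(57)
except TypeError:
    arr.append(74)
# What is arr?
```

Step-by-step execution trace:
1. Inner try: `'hello' + 5` raises TypeError.
2. Inner `except TypeError` matches → `arr.append(5)` → arr = [5].
3. bare `raise` re-raises TypeError.
4. Inner `finally` runs during unwinding: `arr.append(57)` → arr = [5, 57].
5. Outer `except TypeError` matches → `arr.append(74)` → arr = [5, 57, 74].
Result: [5, 57, 74]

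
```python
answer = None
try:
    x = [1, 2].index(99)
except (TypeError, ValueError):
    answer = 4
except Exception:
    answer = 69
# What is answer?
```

Step-by-step execution trace:
1. `x = [1, 2].index(99)` raises ValueError.
2. `except (TypeError, ValueError)` matches (ValueError is in the tuple) → answer = 4.
3. `except Exception` is not reached.
Result: 4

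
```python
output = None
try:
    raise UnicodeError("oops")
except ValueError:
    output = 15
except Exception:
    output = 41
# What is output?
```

Step-by-step execution trace:
1. `raise UnicodeError(...)` raises UnicodeError.
2. `except ValueError` matches (UnicodeError is a subclass of ValueError) → output = 15.
3. `except Exception` is not reached.
Result: 15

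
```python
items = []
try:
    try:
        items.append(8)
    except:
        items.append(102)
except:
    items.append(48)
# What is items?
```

Step-by-step execution trace:
1. Inner try: `items.append(8)` → items = [8]. No exception raised.
2. Inner `except` is skipped.
3. Inner try completes normally; outer `except` is skipped.
Result: [8]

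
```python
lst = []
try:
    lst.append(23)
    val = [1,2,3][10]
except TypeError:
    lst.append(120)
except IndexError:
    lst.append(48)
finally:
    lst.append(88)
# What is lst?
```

Step-by-step execution trace:
1. try: `lst.append(23)` → lst = [23].
2. `val = [1,2,3][10]` raises IndexError.
3. `except TypeError` does not match IndexError; skipped.
4. `except IndexError` matches → `lst.append(48)` → lst = [23, 48].
5. finally always runs: `lst.append(88)` → lst = [23, 48, 88].
Result: [23, 48, 88]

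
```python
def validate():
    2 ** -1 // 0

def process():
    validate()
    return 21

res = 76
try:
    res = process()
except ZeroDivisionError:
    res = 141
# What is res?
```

Step-by-step execution trace:
1. res starts at 76.
2. try: `process()` calls `validate()`.
3. `validate()` evaluates `2 ** -1 // 0`, which raises ZeroDivisionError; it propagates through process (uncaught).
4. `return 21` in process is not reached; the assignment to res does not complete.
5. `except ZeroDivisionError` matches → res = 141.
Result: 141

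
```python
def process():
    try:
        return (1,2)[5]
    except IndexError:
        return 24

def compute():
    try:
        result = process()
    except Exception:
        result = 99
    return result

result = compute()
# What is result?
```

Step-by-step execution trace:
1. `compute()` calls `process()`.
2. In process: `(1,2)[5]` raises IndexError; `except IndexError` catches it → returns 24.
3. In compute: `result = process()` → result = 24. No exception reaches compute.
4. `except Exception` is skipped; compute returns 24.
5. result = 24.
Result: 24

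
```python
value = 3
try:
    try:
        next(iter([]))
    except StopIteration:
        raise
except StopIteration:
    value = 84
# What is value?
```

Step-by-step execution trace:
1. Inner try: `next(iter([]))` raises StopIteration.
2. Inner `except StopIteration` matches; bare `raise` re-raises the same StopIteration.
3. Outer `except StopIteration` matches → value = 84.
Result: 84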